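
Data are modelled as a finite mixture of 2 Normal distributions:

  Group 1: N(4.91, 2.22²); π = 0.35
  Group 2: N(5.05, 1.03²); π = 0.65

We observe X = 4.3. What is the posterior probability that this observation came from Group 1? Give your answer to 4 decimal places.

0.2387

P(component k | x) = π_k·f_k(x) / marginal(x), where marginal(x) = Σ_j π_j·f_j(x).
Component likelihoods at x = 4.3:
  L_1 = (1/(2.22·√(2π)))·exp(−(4.3−4.91)²/(2·2.22²)) = 0.179704·exp(-0.03775) = 0.173046
  L_2 = (1/(1.03·√(2π)))·exp(−(4.3−5.05)²/(2·1.03²)) = 0.387323·exp(-0.26511) = 0.297125
Unnormalised posteriors:
  π_1·L_1 = 0.35 × 0.173046 = 0.0605662
  π_2·L_2 = 0.65 × 0.297125 = 0.193131
Evidence: 0.0605662 + 0.193131 = 0.253697
P(Group 1 | data) ≈ 0.2387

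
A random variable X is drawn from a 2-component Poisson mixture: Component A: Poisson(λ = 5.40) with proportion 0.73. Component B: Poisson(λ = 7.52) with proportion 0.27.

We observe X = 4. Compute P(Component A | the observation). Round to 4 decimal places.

By Bayes' theorem, P(k | x) = w_k f_k(x) / Σ_j w_j f_j(x).
Evaluate each component's likelihood at the observed value:
  p_A = e^(−5.40)·5.40^4/4! = 0.16002
  p_B = e^(−7.52)·7.52^4/4! = 0.072238
Multiply by the mixture weights:
  w_A·p_A = 0.73 × 0.16002 = 0.116814
  w_B·p_B = 0.27 × 0.072238 = 0.0195043
Normaliser: 0.116814 + 0.0195043 = 0.136319
P(Component A | 4) = 0.116814 / 0.136319 ≈ 0.8569

0.8569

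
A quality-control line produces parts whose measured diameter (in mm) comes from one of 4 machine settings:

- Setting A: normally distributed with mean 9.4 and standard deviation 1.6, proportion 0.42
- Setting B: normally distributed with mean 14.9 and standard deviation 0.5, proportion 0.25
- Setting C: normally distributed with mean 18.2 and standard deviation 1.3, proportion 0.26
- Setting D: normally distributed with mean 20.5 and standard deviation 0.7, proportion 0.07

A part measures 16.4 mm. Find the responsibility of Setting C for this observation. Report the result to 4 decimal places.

0.9323

By Bayes' theorem, P(k | x) = w_k f_k(x) / Σ_j w_j f_j(x).
Evaluate each component's likelihood at the observed value:
  f_A = 1.73963e-05
  f_B = 0.0088637
  f_C = 0.117669
  f_D = 2.02457e-08
Prior × likelihood for each component:
  w_A·f_A = 0.42 × 1.73963e-05 = 7.30643e-06
  w_B·f_B = 0.25 × 0.0088637 = 0.00221592
  w_C·f_C = 0.26 × 0.117669 = 0.0305938
  w_D·f_D = 0.07 × 2.02457e-08 = 1.4172e-09
Normaliser: 7.30643e-06 + 0.00221592 + 0.0305938 + 1.4172e-09 = 0.0328171
So the posterior for Setting C is 0.0305938 / 0.0328171 ≈ 0.9323.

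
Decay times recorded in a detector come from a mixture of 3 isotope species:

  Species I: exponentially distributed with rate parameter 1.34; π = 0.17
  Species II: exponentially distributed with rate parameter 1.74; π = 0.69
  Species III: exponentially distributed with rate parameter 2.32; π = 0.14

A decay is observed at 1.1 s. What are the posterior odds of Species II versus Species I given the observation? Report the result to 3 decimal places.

Since P(k|x) ∝ P(Z=k) f_k(x), the posterior odds are P(Z=i) f_i(x) / (P(Z=j) f_j(x)).
Component likelihoods at x = 1.1 s:
  p_I = 1.34·e^(−1.34·1.1) = 1.34·e^(−1.4740) = 0.30687
  p_II = 1.74·e^(−1.74·1.1) = 1.74·e^(−1.9140) = 0.256631
  p_III = 2.32·e^(−2.32·1.1) = 2.32·e^(−2.5520) = 0.180788
0.177076 / 0.0521679 ≈ 3.394

3.394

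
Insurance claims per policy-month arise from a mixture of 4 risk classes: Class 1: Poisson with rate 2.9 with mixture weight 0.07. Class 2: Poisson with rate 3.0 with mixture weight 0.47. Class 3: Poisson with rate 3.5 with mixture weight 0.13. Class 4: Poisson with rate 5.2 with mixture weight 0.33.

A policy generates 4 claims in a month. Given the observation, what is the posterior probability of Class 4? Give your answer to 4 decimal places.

The responsibility of component k is P(Z=k) f_k(x) divided by Σ_j P(Z=j) f_j(x).
Component likelihoods at x = 4 claims:
  f_1 = 0.162154
  f_2 = 0.168031
  f_3 = 0.188812
  f_4 = 0.168063
Unnormalised posteriors:
  P(Z=1)·f_1 = 0.07 × 0.162154 = 0.0113508
  P(Z=2)·f_2 = 0.47 × 0.168031 = 0.0789747
  P(Z=3)·f_3 = 0.13 × 0.188812 = 0.0245456
  P(Z=4)·f_4 = 0.33 × 0.168063 = 0.0554606
Sum: 0.0113508 + 0.0789747 + 0.0245456 + 0.0554606 = 0.170332
So the posterior for Class 4 is 0.0554606 / 0.170332 ≈ 0.3256.

0.3256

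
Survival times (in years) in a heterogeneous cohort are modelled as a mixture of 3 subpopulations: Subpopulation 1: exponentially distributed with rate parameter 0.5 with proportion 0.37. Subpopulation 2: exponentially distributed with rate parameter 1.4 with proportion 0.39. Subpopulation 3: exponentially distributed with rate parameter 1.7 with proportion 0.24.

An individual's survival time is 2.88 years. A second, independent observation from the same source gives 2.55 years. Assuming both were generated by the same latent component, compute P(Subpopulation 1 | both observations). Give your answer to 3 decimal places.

Posterior ∝ prior × likelihood, so P(k | x) ∝ π_k f_k(x); normalise over all components.
Since both observations come from the same component, the likelihood for component k is f_k(x₁)·f_k(x₂).
  L_1 = [0.118464] × [0.139715] = 0.0165512
  L_2 = [0.0248343] × [0.0394182] = 0.000978925
  L_3 = [0.0127099] × [0.0222732] = 0.000283091
Multiply by the mixture weights:
  π_1·L_1 = 0.37 × 0.0165512 = 0.00612396
  π_2·L_2 = 0.39 × 0.000978925 = 0.000381781
  π_3·L_3 = 0.24 × 0.000283091 = 6.79417e-05
Marginal: 0.00612396 + 0.000381781 + 6.79417e-05 = 0.00657368
P(Subpopulation 1 | x₁,x₂) ≈ 0.932

0.932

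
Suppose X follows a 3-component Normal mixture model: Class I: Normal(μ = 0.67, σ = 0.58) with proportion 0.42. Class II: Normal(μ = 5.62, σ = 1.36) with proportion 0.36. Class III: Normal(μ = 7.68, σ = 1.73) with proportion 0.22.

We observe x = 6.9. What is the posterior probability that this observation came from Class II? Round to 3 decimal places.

Apply Bayes' rule: the posterior for each component is proportional to its prior times its likelihood at x.
Normal densities:
  f_I = (1/(0.58·√(2π)))·exp(−(6.9−0.67)²/(2·0.58²)) = 0.687832·exp(-57.68861) = 6.07624e-26
  f_II = (1/(1.36·√(2π)))·exp(−(6.9−5.62)²/(2·1.36²)) = 0.293340·exp(-0.44291) = 0.188373
  f_III = (1/(1.73·√(2π)))·exp(−(6.9−7.68)²/(2·1.73²)) = 0.230602·exp(-0.10164) = 0.208316
Unnormalised posteriors:
  π_I·f_I = 0.42 × 6.07624e-26 = 2.55202e-26
  π_II·f_II = 0.36 × 0.188373 = 0.0678144
  π_III·f_III = 0.22 × 0.208316 = 0.0458295
Normaliser: 2.55202e-26 + 0.0678144 + 0.0458295 = 0.113644
P(Class II | the observation) = 0.0678144 / 0.113644 ≈ 0.597

0.597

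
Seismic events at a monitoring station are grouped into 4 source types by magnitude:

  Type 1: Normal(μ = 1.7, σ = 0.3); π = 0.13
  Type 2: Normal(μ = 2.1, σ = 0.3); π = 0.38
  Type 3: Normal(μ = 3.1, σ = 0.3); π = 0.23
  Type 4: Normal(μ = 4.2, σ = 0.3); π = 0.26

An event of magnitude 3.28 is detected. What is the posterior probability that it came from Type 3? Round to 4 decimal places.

P(component k | x) = π_k·f_k(x) / marginal(x), where marginal(x) = Σ_j π_j·f_j(x).
Normal densities:
  L_1 = 1.26069e-06
  L_2 = 0.000581139
  L_3 = 1.11075
  L_4 = 0.0120681
Unnormalised posteriors:
  π_1·L_1 = 0.13 × 1.26069e-06 = 1.63889e-07
  π_2·L_2 = 0.38 × 0.000581139 = 0.000220833
  π_3·L_3 = 0.23 × 1.11075 = 0.255472
  π_4·L_4 = 0.26 × 0.0120681 = 0.00313771
Normaliser: 1.63889e-07 + 0.000220833 + 0.255472 + 0.00313771 = 0.258831
P(Type 3 | 3.28) = 0.255472 / 0.258831 ≈ 0.9870

0.9870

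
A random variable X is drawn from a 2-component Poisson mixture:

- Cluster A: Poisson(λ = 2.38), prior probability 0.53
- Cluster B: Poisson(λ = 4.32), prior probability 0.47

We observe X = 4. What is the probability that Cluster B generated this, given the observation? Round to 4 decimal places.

0.5804

The responsibility of component k is π_k f_k(x) divided by Σ_j π_j f_j(x).
Poisson probabilities:
  L_A = e^(−2.38)·2.38^4/4! = 0.12373
  L_B = e^(−4.32)·4.32^4/4! = 0.193006
Weight by the priors:
  π_A·L_A = 0.53 × 0.12373 = 0.065577
  π_B·L_B = 0.47 × 0.193006 = 0.090713
Denominator: 0.065577 + 0.090713 = 0.15629
So the posterior for Cluster B is 0.090713 / 0.15629 ≈ 0.5804.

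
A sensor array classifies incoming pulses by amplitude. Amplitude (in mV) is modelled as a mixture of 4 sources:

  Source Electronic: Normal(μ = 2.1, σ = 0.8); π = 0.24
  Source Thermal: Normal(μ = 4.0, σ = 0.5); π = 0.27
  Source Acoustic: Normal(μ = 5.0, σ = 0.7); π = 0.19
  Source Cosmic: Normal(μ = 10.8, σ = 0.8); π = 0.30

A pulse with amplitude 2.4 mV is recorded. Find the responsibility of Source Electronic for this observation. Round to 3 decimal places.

0.988

By Bayes' theorem, P(k | x) = P(Z=k) f_k(x) / Σ_j P(Z=j) f_j(x).
Normal densities:
  f_Electronic = 0.464819
  f_Thermal = 0.00476818
  f_Acoustic = 0.000575528
  f_Cosmic = 5.71922e-25
Weight by the priors:
  P(Z=Electronic)·f_Electronic = 0.24 × 0.464819 = 0.111557
  P(Z=Thermal)·f_Thermal = 0.27 × 0.00476818 = 0.00128741
  P(Z=Acoustic)·f_Acoustic = 0.19 × 0.000575528 = 0.00010935
  P(Z=Cosmic)·f_Cosmic = 0.30 × 5.71922e-25 = 1.71577e-25
Denominator: 0.111557 + 0.00128741 + 0.00010935 + 1.71577e-25 = 0.112953
P(Source Electronic | 2.4 mV) ≈ 0.988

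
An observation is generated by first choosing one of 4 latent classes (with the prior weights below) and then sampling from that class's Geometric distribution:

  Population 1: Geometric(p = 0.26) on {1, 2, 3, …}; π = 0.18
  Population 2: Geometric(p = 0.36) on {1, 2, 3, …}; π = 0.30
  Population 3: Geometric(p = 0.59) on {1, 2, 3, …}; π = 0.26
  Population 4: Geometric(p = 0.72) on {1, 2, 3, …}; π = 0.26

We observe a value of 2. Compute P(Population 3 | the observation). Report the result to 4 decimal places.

The responsibility of component k is P(Z=k) f_k(x) divided by Σ_j P(Z=j) f_j(x).
Geometric probabilities:
  p_1 = 0.1924
  p_2 = 0.2304
  p_3 = 0.2419
  p_4 = 0.2016
Weight by the priors:
  P(Z=1)·p_1 = 0.18 × 0.1924 = 0.034632
  P(Z=2)·p_2 = 0.30 × 0.2304 = 0.06912
  P(Z=3)·p_3 = 0.26 × 0.2419 = 0.062894
  P(Z=4)·p_4 = 0.26 × 0.2016 = 0.052416
Denominator: 0.034632 + 0.06912 + 0.062894 + 0.052416 = 0.219062
P(Population 3 | data) = 0.062894 / 0.219062 ≈ 0.2871

0.2871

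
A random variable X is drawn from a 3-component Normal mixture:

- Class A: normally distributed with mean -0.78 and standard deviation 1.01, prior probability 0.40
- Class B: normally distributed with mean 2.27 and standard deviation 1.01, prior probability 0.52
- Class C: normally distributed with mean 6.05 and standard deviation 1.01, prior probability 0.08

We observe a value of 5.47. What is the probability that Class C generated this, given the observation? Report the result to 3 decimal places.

0.952

Posterior ∝ prior × likelihood, so P(k | x) ∝ w_k f_k(x); normalise over all components.
Evaluate each component's likelihood at the observed value:
  L_A = 1.91166e-09
  L_B = 0.00261105
  L_C = 0.33495
Multiply by the mixture weights:
  w_A·L_A = 0.40 × 1.91166e-09 = 7.64662e-10
  w_B·L_B = 0.52 × 0.00261105 = 0.00135774
  w_C·L_C = 0.08 × 0.33495 = 0.026796
Marginal: 7.64662e-10 + 0.00135774 + 0.026796 = 0.0281537
Responsibility of Class C: 0.026796 / 0.0281537 ≈ 0.952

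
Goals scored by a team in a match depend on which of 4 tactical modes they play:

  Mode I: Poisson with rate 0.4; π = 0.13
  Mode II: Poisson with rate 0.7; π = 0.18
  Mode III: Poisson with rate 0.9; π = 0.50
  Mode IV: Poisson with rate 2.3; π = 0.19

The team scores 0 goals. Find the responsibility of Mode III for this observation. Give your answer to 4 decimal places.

0.5097

By Bayes' theorem, P(k | x) = w_k f_k(x) / Σ_j w_j f_j(x).
Poisson probabilities:
  p_I = e^(−0.4)·0.4^0/0! = 0.67032
  p_II = e^(−0.7)·0.7^0/0! = 0.496585
  p_III = e^(−0.9)·0.9^0/0! = 0.40657
  p_IV = e^(−2.3)·2.3^0/0! = 0.100259
Multiply by the mixture weights:
  w_I·p_I = 0.13 × 0.67032 = 0.0871416
  w_II·p_II = 0.18 × 0.496585 = 0.0893854
  w_III·p_III = 0.50 × 0.40657 = 0.203285
  w_IV·p_IV = 0.19 × 0.100259 = 0.0190492
Sum: 0.0871416 + 0.0893854 + 0.203285 + 0.0190492 = 0.398861
Responsibility of Mode III: 0.203285 / 0.398861 ≈ 0.5097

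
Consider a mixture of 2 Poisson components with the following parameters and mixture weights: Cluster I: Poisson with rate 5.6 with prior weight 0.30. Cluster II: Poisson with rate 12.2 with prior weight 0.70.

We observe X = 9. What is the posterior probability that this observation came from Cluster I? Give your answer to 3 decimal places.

0.222

P(component k | x) = w_k·f_k(x) / marginal(x), where marginal(x) = Σ_j w_j·f_j(x).
Component likelihoods at x = 9:
  p_I = 0.0551925
  p_II = 0.0830009
Unnormalised posteriors:
  w_I·p_I = 0.30 × 0.0551925 = 0.0165578
  w_II·p_II = 0.70 × 0.0830009 = 0.0581006
Normaliser: 0.0165578 + 0.0581006 = 0.0746584
P(Cluster I | data) ≈ 0.222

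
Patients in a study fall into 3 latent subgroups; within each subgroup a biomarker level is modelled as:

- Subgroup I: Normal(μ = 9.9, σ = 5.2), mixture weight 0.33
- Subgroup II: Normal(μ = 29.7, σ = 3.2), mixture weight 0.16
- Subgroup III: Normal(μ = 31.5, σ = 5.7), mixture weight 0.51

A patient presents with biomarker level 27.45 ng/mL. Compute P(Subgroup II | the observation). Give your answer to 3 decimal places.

0.359

P(component k | x) = w_k·f_k(x) / marginal(x), where marginal(x) = Σ_j w_j·f_j(x).
Evaluate each component's likelihood at the observed value:
  L_I = (1/(5.2·√(2π)))·exp(−(27.45−9.9)²/(2·5.2²)) = 0.076720·exp(-5.69531) = 0.000257907
  L_II = (1/(3.2·√(2π)))·exp(−(27.45−29.7)²/(2·3.2²)) = 0.124669·exp(-0.24719) = 0.0973657
  L_III = (1/(5.7·√(2π)))·exp(−(27.45−31.5)²/(2·5.7²)) = 0.069990·exp(-0.25242) = 0.0543762
Unnormalised posteriors:
  w_I·L_I = 0.33 × 0.000257907 = 8.51095e-05
  w_II·L_II = 0.16 × 0.0973657 = 0.0155785
  w_III·L_III = 0.51 × 0.0543762 = 0.0277319
Marginal: 8.51095e-05 + 0.0155785 + 0.0277319 = 0.0433955
So the posterior for Subgroup II is 0.0155785 / 0.0433955 ≈ 0.359.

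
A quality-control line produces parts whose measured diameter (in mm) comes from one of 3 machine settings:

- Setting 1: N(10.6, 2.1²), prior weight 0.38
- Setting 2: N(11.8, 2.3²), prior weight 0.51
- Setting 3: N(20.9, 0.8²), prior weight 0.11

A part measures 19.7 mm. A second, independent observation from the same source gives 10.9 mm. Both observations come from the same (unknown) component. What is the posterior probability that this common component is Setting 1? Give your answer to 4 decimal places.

0.0283

Apply Bayes' rule: the posterior for each component is proportional to its prior times its likelihood at x.
Since both observations come from the same component, the likelihood for component k is f_k(x₁)·f_k(x₂).
  f_1 = [(1/(2.1·√(2π)))·exp(−(19.7−10.6)²/(2·2.1²)) = 0.189973·exp(-9.38889) = 1.58909e-05] × [0.188044] = 2.98818e-06
  f_2 = [(1/(2.3·√(2π)))·exp(−(19.7−11.8)²/(2·2.3²)) = 0.173453·exp(-5.89887) = 0.000475705] × [0.160669] = 7.64311e-05
  f_3 = [(1/(0.8·√(2π)))·exp(−(19.7−20.9)²/(2·0.8²)) = 0.498678·exp(-1.12500) = 0.161897] × [5.86899e-35] = 9.50173e-36
Prior × likelihood for each component:
  π_1·f_1 = 0.38 × 2.98818e-06 = 1.13551e-06
  π_2·f_2 = 0.51 × 7.64311e-05 = 3.89799e-05
  π_3·f_3 = 0.11 × 9.50173e-36 = 1.04519e-36
Normaliser: 1.13551e-06 + 3.89799e-05 + 1.04519e-36 = 4.01154e-05
So the posterior for Setting 1 is 1.13551e-06 / 4.01154e-05 ≈ 0.0283.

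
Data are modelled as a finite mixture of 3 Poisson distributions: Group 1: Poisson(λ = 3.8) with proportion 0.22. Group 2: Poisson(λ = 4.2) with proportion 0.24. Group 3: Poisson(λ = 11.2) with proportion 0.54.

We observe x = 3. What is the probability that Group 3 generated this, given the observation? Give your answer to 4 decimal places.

0.0190

Posterior ∝ prior × likelihood, so P(k | x) ∝ P(Z=k) f_k(x); normalise over all components.
Poisson probabilities:
  f_1 = e^(−3.8)·3.8^3/3! = 0.204588
  f_2 = e^(−4.2)·4.2^3/3! = 0.185165
  f_3 = e^(−11.2)·11.2^3/3! = 0.00320188
Multiply by the mixture weights:
  P(Z=1)·f_1 = 0.22 × 0.204588 = 0.0450094
  P(Z=2)·f_2 = 0.24 × 0.185165 = 0.0444397
  P(Z=3)·f_3 = 0.54 × 0.00320188 = 0.00172901
Denominator: 0.0450094 + 0.0444397 + 0.00172901 = 0.0911781
So the posterior for Group 3 is 0.00172901 / 0.0911781 ≈ 0.0190.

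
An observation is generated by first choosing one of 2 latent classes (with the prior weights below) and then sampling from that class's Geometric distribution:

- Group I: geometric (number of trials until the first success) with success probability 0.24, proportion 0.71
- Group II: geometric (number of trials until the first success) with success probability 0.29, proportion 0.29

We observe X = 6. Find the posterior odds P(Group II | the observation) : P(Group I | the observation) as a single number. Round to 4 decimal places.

Only the two components matter; the odds are (π_i f_i(x)) / (π_j f_j(x)).
Evaluate each component's likelihood at the observed value:
  f_I = 0.24·(1−0.24)^5 = 0.24·0.253553 = 0.0608526
  f_II = 0.29·(1−0.29)^5 = 0.29·0.180423 = 0.0523227
Posterior odds = (π_II·f_II) / (π_I·f_I) = (0.29·0.0523227) / (0.71·0.0608526) = 0.0151736 / 0.0432054 ≈ 0.3512

0.3512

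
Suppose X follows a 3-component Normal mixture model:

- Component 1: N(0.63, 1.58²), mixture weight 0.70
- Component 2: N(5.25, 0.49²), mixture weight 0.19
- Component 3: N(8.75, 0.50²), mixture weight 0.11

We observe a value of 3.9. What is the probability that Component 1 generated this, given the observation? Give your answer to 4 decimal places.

Posterior ∝ prior × likelihood, so P(k | x) ∝ π_k f_k(x); normalise over all components.
Component likelihoods at x = 3.9:
  L_1 = (1/(1.58·√(2π)))·exp(−(3.9−0.63)²/(2·1.58²)) = 0.252495·exp(-2.14166) = 0.0296579
  L_2 = (1/(0.49·√(2π)))·exp(−(3.9−5.25)²/(2·0.49²)) = 0.814168·exp(-3.79529) = 0.0182995
  L_3 = (1/(0.50·√(2π)))·exp(−(3.9−8.75)²/(2·0.50²)) = 0.797885·exp(-47.04500) = 2.95499e-21
Unnormalised posteriors:
  π_1·L_1 = 0.70 × 0.0296579 = 0.0207605
  π_2·L_2 = 0.19 × 0.0182995 = 0.0034769
  π_3·L_3 = 0.11 × 2.95499e-21 = 3.25049e-22
Normaliser: 0.0207605 + 0.0034769 + 3.25049e-22 = 0.0242374
So the posterior for Component 1 is 0.0207605 / 0.0242374 ≈ 0.8565.

0.8565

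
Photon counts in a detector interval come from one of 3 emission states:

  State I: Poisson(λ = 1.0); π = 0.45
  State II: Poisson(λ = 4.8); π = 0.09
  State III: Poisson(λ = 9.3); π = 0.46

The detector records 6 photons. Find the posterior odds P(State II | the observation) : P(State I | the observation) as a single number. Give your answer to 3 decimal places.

Since P(k|x) ∝ w_k f_k(x), the posterior odds are w_i f_i(x) / (w_j f_j(x)).
Component likelihoods at x = 6 photons:
  L_I = e^(−1.0)·1.0^6/6! = 0.000510944
  L_II = e^(−4.8)·4.8^6/6! = 0.139798
  L_III = e^(−9.3)·9.3^6/6! = 0.0821536
Posterior odds = (w_II·L_II) / (w_I·L_I) = (0.09·0.139798) / (0.45·0.000510944) = 0.0125818 / 0.000229925 ≈ 54.722

54.722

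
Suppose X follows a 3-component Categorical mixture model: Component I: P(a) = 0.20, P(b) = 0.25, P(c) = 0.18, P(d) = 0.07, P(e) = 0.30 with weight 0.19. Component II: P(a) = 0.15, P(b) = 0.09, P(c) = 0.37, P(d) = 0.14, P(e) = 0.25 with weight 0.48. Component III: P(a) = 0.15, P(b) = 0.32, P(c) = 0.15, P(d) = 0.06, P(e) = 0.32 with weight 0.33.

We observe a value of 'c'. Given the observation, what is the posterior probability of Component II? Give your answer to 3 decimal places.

P(component k | x) = π_k·f_k(x) / marginal(x), where marginal(x) = Σ_j π_j·f_j(x).
Categorical probabilities:
  f_I = P(c | comp) = 0.18
  f_II = P(c | comp) = 0.37
  f_III = P(c | comp) = 0.15
Prior × likelihood for each component:
  π_I·f_I = 0.19 × 0.18 = 0.0342
  π_II·f_II = 0.48 × 0.37 = 0.1776
  π_III·f_III = 0.33 × 0.15 = 0.0495
Denominator: 0.0342 + 0.1776 + 0.0495 = 0.2613
Responsibility of Component II: 0.1776 / 0.2613 ≈ 0.680

0.680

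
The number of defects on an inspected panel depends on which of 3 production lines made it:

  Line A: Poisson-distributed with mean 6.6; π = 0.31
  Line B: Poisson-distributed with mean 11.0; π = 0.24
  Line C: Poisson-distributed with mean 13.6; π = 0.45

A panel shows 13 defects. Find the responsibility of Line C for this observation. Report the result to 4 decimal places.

P(component k | x) = w_k·f_k(x) / marginal(x), where marginal(x) = Σ_j w_j·f_j(x).
Poisson probabilities:
  L_A = 0.00985025
  L_B = 0.0925945
  L_C = 0.108473
Unnormalised posteriors:
  w_A·L_A = 0.31 × 0.00985025 = 0.00305358
  w_B·L_B = 0.24 × 0.0925945 = 0.0222227
  w_C·L_C = 0.45 × 0.108473 = 0.0488127
Sum: 0.00305358 + 0.0222227 + 0.0488127 = 0.074089
So the posterior for Line C is 0.0488127 / 0.074089 ≈ 0.6588.

0.6588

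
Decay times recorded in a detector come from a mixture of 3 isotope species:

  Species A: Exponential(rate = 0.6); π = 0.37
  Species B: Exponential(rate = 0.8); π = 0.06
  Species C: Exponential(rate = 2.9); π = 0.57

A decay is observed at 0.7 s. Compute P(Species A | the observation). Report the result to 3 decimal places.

The responsibility of component k is P(Z=k) f_k(x) divided by Σ_j P(Z=j) f_j(x).
Exponential densities:
  L_A = 0.394228
  L_B = 0.456967
  L_C = 0.380873
Multiply by the mixture weights:
  P(Z=A)·L_A = 0.37 × 0.394228 = 0.145864
  P(Z=B)·L_B = 0.06 × 0.456967 = 0.027418
  P(Z=C)·L_C = 0.57 × 0.380873 = 0.217098
Denominator: 0.145864 + 0.027418 + 0.217098 = 0.39038
Responsibility of Species A: 0.145864 / 0.39038 ≈ 0.374

0.374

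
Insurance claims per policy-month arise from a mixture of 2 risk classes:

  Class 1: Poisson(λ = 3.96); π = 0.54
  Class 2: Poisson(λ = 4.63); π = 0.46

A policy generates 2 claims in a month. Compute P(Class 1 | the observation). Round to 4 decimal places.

0.6266

By Bayes' theorem, P(k | x) = P(Z=k) f_k(x) / Σ_j P(Z=j) f_j(x).
Evaluate each component's likelihood at the observed value:
  p_1 = 0.14947
  p_2 = 0.104556
Multiply by the mixture weights:
  P(Z=1)·p_1 = 0.54 × 0.14947 = 0.0807138
  P(Z=2)·p_2 = 0.46 × 0.104556 = 0.0480957
Normaliser: 0.0807138 + 0.0480957 = 0.12881
P(Class 1 | 2 claims) ≈ 0.6266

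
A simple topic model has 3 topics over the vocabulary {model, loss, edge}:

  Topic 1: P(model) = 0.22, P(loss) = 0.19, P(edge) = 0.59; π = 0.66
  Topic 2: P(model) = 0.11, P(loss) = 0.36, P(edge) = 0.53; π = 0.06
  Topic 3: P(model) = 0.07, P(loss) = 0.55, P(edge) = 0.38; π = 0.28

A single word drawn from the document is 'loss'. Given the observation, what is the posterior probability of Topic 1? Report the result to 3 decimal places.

0.417

By Bayes' theorem, P(k | x) = π_k f_k(x) / Σ_j π_j f_j(x).
Evaluate each component's likelihood at the observed value:
  f_1 = P(loss | comp) = 0.19
  f_2 = P(loss | comp) = 0.36
  f_3 = P(loss | comp) = 0.55
Multiply by the mixture weights:
  π_1·f_1 = 0.66 × 0.19 = 0.1254
  π_2·f_2 = 0.06 × 0.36 = 0.0216
  π_3·f_3 = 0.28 × 0.55 = 0.154
Sum: 0.1254 + 0.0216 + 0.154 = 0.301
P(Topic 1 | the observation) = 0.1254 / 0.301 ≈ 0.417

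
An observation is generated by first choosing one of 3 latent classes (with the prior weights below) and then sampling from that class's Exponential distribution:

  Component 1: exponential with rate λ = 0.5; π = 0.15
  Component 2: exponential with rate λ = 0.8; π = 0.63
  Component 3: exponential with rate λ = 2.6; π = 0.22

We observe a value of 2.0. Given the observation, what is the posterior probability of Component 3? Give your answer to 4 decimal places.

Apply Bayes' rule: the posterior for each component is proportional to its prior times its likelihood at x.
Evaluate each component's likelihood at the observed value:
  f_1 = 0.18394
  f_2 = 0.161517
  f_3 = 0.0143431
Multiply by the mixture weights:
  π_1·f_1 = 0.15 × 0.18394 = 0.027591
  π_2·f_2 = 0.63 × 0.161517 = 0.101756
  π_3·f_3 = 0.22 × 0.0143431 = 0.00315547
Evidence: 0.027591 + 0.101756 + 0.00315547 = 0.132502
Responsibility of Component 3: 0.00315547 / 0.132502 ≈ 0.0238

0.0238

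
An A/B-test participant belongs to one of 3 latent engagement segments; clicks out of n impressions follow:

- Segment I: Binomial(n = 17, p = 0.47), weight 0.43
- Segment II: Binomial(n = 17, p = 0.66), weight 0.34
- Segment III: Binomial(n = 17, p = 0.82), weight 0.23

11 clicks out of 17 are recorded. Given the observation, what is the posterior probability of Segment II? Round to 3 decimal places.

P(component k | x) = P(Z=k)·f_k(x) / marginal(x), where marginal(x) = Σ_j P(Z=j)·f_j(x).
Binomial probabilities:
  f_I = C(17,11)·0.47^11·0.53^6 = 12376·0.000247216·0.0221644 = 0.0678128
  f_II = C(17,11)·0.66^11·0.34^6 = 12376·0.010351·0.0015448 = 0.197896
  f_III = C(17,11)·0.82^11·0.18^6 = 12376·0.112707·3.40122e-05 = 0.0474425
Weight by the priors:
  P(Z=I)·f_I = 0.43 × 0.0678128 = 0.0291595
  P(Z=II)·f_II = 0.34 × 0.197896 = 0.0672847
  P(Z=III)·f_III = 0.23 × 0.0474425 = 0.0109118
Marginal: 0.0291595 + 0.0672847 + 0.0109118 = 0.107356
So the posterior for Segment II is 0.0672847 / 0.107356 ≈ 0.627.

0.627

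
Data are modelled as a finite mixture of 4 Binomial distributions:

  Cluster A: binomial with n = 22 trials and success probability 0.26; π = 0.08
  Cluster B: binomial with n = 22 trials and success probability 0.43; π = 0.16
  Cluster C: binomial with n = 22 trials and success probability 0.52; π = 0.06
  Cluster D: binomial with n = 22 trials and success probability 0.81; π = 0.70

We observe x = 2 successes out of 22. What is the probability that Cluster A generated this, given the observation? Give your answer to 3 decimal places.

0.971

The responsibility of component k is w_k f_k(x) divided by Σ_j w_j f_j(x).
Evaluate each component's likelihood at the observed value:
  f_A = C(22,2)·0.26^2·0.74^20 = 231·0.0676·0.00242457 = 0.0378611
  f_B = C(22,2)·0.43^2·0.57^20 = 231·0.1849·1.31068e-05 = 0.000559817
  f_C = C(22,2)·0.52^2·0.48^20 = 231·0.2704·4.21526e-07 = 2.63295e-05
  f_D = C(22,2)·0.81^2·0.19^20 = 231·0.6561·3.759e-15 = 5.6971e-13
Unnormalised posteriors:
  w_A·f_A = 0.08 × 0.0378611 = 0.00302889
  w_B·f_B = 0.16 × 0.000559817 = 8.95707e-05
  w_C·f_C = 0.06 × 2.63295e-05 = 1.57977e-06
  w_D·f_D = 0.70 × 5.6971e-13 = 3.98797e-13
Normaliser: 0.00302889 + 8.95707e-05 + 1.57977e-06 + 3.98797e-13 = 0.00312004
P(Cluster A | 2 successes out of 22) ≈ 0.971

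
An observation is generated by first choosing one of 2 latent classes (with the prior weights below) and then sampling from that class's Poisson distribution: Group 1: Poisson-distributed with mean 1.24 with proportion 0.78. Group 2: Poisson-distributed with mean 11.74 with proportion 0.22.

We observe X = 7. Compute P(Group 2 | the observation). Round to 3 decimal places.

P(component k | x) = π_k·f_k(x) / marginal(x), where marginal(x) = Σ_j π_j·f_j(x).
Component likelihoods at x = 7:
  f_1 = 0.000258819
  f_2 = 0.0485992
Unnormalised posteriors:
  π_1·f_1 = 0.78 × 0.000258819 = 0.000201879
  π_2·f_2 = 0.22 × 0.0485992 = 0.0106918
Denominator: 0.000201879 + 0.0106918 = 0.0108937
So the posterior for Group 2 is 0.0106918 / 0.0108937 ≈ 0.981.

0.981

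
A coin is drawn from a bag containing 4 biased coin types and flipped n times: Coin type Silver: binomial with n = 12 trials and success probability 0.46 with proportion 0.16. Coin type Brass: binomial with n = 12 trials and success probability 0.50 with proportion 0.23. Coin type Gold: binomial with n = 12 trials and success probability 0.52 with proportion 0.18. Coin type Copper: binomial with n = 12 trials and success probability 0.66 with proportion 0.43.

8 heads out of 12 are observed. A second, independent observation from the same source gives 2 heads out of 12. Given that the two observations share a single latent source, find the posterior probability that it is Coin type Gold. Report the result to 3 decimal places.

0.244

By Bayes' theorem, P(k | x) = π_k f_k(x) / Σ_j π_j f_j(x).
Since both observations come from the same component, the likelihood for component k is f_k(x₁)·f_k(x₂).
  f_Silver = [0.0843807] × [0.029444] = 0.00248451
  f_Brass = [0.12085] × [0.0161133] = 0.00194728
  f_Gold = [0.140474] × [0.0115868] = 0.00162765
  f_Copper = [0.238162] × [0.0005935] = 0.000141349
Multiply by the mixture weights:
  π_Silver·f_Silver = 0.16 × 0.00248451 = 0.000397521
  π_Brass·f_Brass = 0.23 × 0.00194728 = 0.000447875
  π_Gold·f_Gold = 0.18 × 0.00162765 = 0.000292976
  π_Copper·f_Copper = 0.43 × 0.000141349 = 6.07802e-05
Sum: 0.000397521 + 0.000447875 + 0.000292976 + 6.07802e-05 = 0.00119915
P(Coin type Gold | data) = 0.000292976 / 0.00119915 ≈ 0.244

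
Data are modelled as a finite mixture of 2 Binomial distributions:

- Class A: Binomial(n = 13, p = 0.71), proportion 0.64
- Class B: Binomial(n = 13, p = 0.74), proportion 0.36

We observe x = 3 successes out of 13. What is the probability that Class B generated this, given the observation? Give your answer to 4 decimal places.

P(component k | x) = w_k·f_k(x) / marginal(x), where marginal(x) = Σ_j w_j·f_j(x).
Binomial probabilities:
  p_A = 0.000430647
  p_B = 0.000163604
Prior × likelihood for each component:
  w_A·p_A = 0.64 × 0.000430647 = 0.000275614
  w_B·p_B = 0.36 × 0.000163604 = 5.88975e-05
Normaliser: 0.000275614 + 5.88975e-05 = 0.000334511
P(Class B | the observation) ≈ 0.1761

0.1761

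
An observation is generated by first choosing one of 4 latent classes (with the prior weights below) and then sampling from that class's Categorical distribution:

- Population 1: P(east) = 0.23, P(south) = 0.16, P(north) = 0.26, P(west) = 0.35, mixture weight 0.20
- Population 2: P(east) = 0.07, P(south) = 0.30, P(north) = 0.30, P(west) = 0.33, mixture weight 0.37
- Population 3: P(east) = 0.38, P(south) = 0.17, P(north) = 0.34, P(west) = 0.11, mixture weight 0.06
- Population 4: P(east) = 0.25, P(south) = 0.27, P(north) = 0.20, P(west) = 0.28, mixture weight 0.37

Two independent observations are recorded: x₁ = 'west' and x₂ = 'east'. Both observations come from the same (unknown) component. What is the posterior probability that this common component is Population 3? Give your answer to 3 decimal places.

By Bayes' theorem, P(k | x) = π_k f_k(x) / Σ_j π_j f_j(x).
Since both observations come from the same component, the likelihood for component k is f_k(x₁)·f_k(x₂).
  f_1 = [0.35] × [0.23] = 0.0805
  f_2 = [0.33] × [0.07] = 0.0231
  f_3 = [0.11] × [0.38] = 0.0418
  f_4 = [0.28] × [0.25] = 0.07
Multiply by the mixture weights:
  π_1·f_1 = 0.20 × 0.0805 = 0.0161
  π_2·f_2 = 0.37 × 0.0231 = 0.008547
  π_3·f_3 = 0.06 × 0.0418 = 0.002508
  π_4·f_4 = 0.37 × 0.07 = 0.0259
Normaliser: 0.0161 + 0.008547 + 0.002508 + 0.0259 = 0.053055
So the posterior for Population 3 is 0.002508 / 0.053055 ≈ 0.047.

0.047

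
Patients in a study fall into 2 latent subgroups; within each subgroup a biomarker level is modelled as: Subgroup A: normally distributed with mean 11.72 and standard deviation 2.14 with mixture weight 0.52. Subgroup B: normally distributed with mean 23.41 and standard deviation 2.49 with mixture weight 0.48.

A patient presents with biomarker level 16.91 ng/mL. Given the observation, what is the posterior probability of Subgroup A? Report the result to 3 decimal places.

0.668

The responsibility of component k is π_k f_k(x) divided by Σ_j π_j f_j(x).
Normal densities:
  p_A = (1/(2.14·√(2π)))·exp(−(16.91−11.72)²/(2·2.14²)) = 0.186422·exp(-2.94088) = 0.00984665
  p_B = (1/(2.49·√(2π)))·exp(−(16.91−23.41)²/(2·2.49²)) = 0.160218·exp(-3.40720) = 0.00530861
Multiply by the mixture weights:
  π_A·p_A = 0.52 × 0.00984665 = 0.00512026
  π_B·p_B = 0.48 × 0.00530861 = 0.00254814
Marginal: 0.00512026 + 0.00254814 = 0.0076684
Responsibility of Subgroup A: 0.00512026 / 0.0076684 ≈ 0.668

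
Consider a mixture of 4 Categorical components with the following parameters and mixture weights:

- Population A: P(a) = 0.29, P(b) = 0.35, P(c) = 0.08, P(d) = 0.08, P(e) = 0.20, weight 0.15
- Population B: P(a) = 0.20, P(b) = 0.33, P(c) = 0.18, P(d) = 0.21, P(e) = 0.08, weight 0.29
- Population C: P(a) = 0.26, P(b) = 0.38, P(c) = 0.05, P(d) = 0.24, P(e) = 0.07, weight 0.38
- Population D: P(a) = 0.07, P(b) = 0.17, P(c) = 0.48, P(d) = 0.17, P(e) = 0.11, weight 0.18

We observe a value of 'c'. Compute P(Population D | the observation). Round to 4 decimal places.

P(component k | x) = π_k·f_k(x) / marginal(x), where marginal(x) = Σ_j π_j·f_j(x).
Component likelihoods at x = 'c':
  f_A = P(c | comp) = 0.08
  f_B = P(c | comp) = 0.18
  f_C = P(c | comp) = 0.05
  f_D = P(c | comp) = 0.48
Unnormalised posteriors:
  π_A·f_A = 0.15 × 0.08 = 0.012
  π_B·f_B = 0.29 × 0.18 = 0.0522
  π_C·f_C = 0.38 × 0.05 = 0.019
  π_D·f_D = 0.18 × 0.48 = 0.0864
Sum: 0.012 + 0.0522 + 0.019 + 0.0864 = 0.1696
P(Population D | x) ≈ 0.5094

0.5094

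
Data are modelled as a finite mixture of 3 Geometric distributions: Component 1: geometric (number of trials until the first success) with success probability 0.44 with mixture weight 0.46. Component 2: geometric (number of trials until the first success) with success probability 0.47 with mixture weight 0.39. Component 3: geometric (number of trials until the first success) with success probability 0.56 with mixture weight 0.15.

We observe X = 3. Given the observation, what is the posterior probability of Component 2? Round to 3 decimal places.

0.392

P(component k | x) = P(Z=k)·f_k(x) / marginal(x), where marginal(x) = Σ_j P(Z=j)·f_j(x).
Evaluate each component's likelihood at the observed value:
  L_1 = 0.137984
  L_2 = 0.132023
  L_3 = 0.108416
Prior × likelihood for each component:
  P(Z=1)·L_1 = 0.46 × 0.137984 = 0.0634726
  P(Z=2)·L_2 = 0.39 × 0.132023 = 0.051489
  P(Z=3)·L_3 = 0.15 × 0.108416 = 0.0162624
Normaliser: 0.0634726 + 0.051489 + 0.0162624 = 0.131224
Responsibility of Component 2: 0.051489 / 0.131224 ≈ 0.392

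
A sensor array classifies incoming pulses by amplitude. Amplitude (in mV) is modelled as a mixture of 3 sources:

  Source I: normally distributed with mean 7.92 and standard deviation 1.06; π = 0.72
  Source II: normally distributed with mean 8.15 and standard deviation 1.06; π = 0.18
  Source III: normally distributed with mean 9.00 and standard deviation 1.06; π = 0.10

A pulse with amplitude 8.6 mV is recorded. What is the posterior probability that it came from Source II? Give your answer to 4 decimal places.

0.1950

By Bayes' theorem, P(k | x) = P(Z=k) f_k(x) / Σ_j P(Z=j) f_j(x).
Evaluate each component's likelihood at the observed value:
  f_I = 0.306366
  f_II = 0.343929
  f_III = 0.350496
Weight by the priors:
  P(Z=I)·f_I = 0.72 × 0.306366 = 0.220584
  P(Z=II)·f_II = 0.18 × 0.343929 = 0.0619072
  P(Z=III)·f_III = 0.10 × 0.350496 = 0.0350496
Marginal: 0.220584 + 0.0619072 + 0.0350496 = 0.31754
P(Source II | 8.6 mV) ≈ 0.1950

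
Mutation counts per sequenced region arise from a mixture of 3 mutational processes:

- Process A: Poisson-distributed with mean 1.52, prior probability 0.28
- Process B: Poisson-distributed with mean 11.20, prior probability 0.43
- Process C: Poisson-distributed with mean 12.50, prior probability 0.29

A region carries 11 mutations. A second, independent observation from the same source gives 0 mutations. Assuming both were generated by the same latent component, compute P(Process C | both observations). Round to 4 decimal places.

The responsibility of component k is π_k f_k(x) divided by Σ_j π_j f_j(x).
Since both observations come from the same component, the likelihood for component k is f_k(x₁)·f_k(x₂).
  L_A = [e^(−1.52)·1.52^11/11! = 5.48272e-07] × [0.218712] = 1.19914e-07
  L_B = [e^(−11.20)·11.20^11/11! = 0.119164] × [1.36742e-05] = 1.62947e-06
  L_C = [e^(−12.50)·12.50^11/11! = 0.108686] × [3.72665e-06] = 4.05035e-07
Unnormalised posteriors:
  π_A·L_A = 0.28 × 1.19914e-07 = 3.35758e-08
  π_B·L_B = 0.43 × 1.62947e-06 = 7.00672e-07
  π_C·L_C = 0.29 × 4.05035e-07 = 1.1746e-07
Denominator: 3.35758e-08 + 7.00672e-07 + 1.1746e-07 = 8.51708e-07
So the posterior for Process C is 1.1746e-07 / 8.51708e-07 ≈ 0.1379.

0.1379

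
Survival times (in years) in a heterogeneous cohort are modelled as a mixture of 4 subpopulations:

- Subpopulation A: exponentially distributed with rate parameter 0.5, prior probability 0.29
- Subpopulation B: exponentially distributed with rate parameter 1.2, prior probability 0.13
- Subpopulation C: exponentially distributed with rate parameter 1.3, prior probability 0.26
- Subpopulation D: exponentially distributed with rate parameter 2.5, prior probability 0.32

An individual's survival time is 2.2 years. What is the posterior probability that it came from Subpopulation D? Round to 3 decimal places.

0.040

By Bayes' theorem, P(k | x) = π_k f_k(x) / Σ_j π_j f_j(x).
Component likelihoods at x = 2.2 years:
  p_A = 0.5·e^(−0.5·2.2) = 0.5·e^(−1.1000) = 0.166436
  p_B = 1.2·e^(−1.2·2.2) = 1.2·e^(−2.6400) = 0.0856335
  p_C = 1.3·e^(−1.3·2.2) = 1.3·e^(−2.8600) = 0.0744494
  p_D = 2.5·e^(−2.5·2.2) = 2.5·e^(−5.5000) = 0.0102169
Multiply by the mixture weights:
  π_A·p_A = 0.29 × 0.166436 = 0.0482663
  π_B·p_B = 0.13 × 0.0856335 = 0.0111324
  π_C·p_C = 0.26 × 0.0744494 = 0.0193568
  π_D·p_D = 0.32 × 0.0102169 = 0.00326942
Denominator: 0.0482663 + 0.0111324 + 0.0193568 + 0.00326942 = 0.0820249
Responsibility of Subpopulation D: 0.00326942 / 0.0820249 ≈ 0.040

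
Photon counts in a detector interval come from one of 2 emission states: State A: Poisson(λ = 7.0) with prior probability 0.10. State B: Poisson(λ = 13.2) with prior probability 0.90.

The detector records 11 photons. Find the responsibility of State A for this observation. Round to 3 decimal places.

Posterior ∝ prior × likelihood, so P(k | x) ∝ π_k f_k(x); normalise over all components.
Poisson probabilities:
  f_A = e^(−7.0)·7.0^11/11! = 0.0451712
  f_B = e^(−13.2)·13.2^11/11! = 0.0982812
Prior × likelihood for each component:
  π_A·f_A = 0.10 × 0.0451712 = 0.00451712
  π_B·f_B = 0.90 × 0.0982812 = 0.0884531
Normaliser: 0.00451712 + 0.0884531 = 0.0929702
Responsibility of State A: 0.00451712 / 0.0929702 ≈ 0.049

0.049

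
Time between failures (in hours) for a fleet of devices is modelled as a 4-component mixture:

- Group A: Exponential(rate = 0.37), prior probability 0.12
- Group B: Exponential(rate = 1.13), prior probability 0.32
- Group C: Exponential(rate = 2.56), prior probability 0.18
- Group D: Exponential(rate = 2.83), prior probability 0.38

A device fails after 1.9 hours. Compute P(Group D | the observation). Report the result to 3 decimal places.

P(component k | x) = w_k·f_k(x) / marginal(x), where marginal(x) = Σ_j w_j·f_j(x).
Exponential densities:
  L_A = 0.37·e^(−0.37·1.9) = 0.37·e^(−0.7030) = 0.183186
  L_B = 1.13·e^(−1.13·1.9) = 1.13·e^(−2.1470) = 0.132023
  L_C = 2.56·e^(−2.56·1.9) = 2.56·e^(−4.8640) = 0.019762
  L_D = 2.83·e^(−2.83·1.9) = 2.83·e^(−5.3770) = 0.0130793
Weight by the priors:
  w_A·L_A = 0.12 × 0.183186 = 0.0219823
  w_B·L_B = 0.32 × 0.132023 = 0.0422472
  w_C·L_C = 0.18 × 0.019762 = 0.00355717
  w_D·L_D = 0.38 × 0.0130793 = 0.00497014
Sum: 0.0219823 + 0.0422472 + 0.00355717 + 0.00497014 = 0.0727569
P(Group D | data) = 0.00497014 / 0.0727569 ≈ 0.068

0.068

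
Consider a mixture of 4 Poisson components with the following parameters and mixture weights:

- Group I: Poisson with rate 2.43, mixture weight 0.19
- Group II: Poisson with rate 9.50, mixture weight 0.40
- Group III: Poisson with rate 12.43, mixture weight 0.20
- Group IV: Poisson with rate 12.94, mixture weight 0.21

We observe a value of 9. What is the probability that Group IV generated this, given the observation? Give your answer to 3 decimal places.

Apply Bayes' rule: the posterior for each component is proportional to its prior times its likelihood at x.
Component likelihoods at x = 9:
  L_I = e^(−2.43)·2.43^9/9! = 0.000716734
  L_II = e^(−9.50)·9.50^9/9! = 0.130003
  L_III = e^(−12.43)·12.43^9/9! = 0.0780183
  L_IV = e^(−12.94)·12.94^9/9! = 0.0672783
Multiply by the mixture weights:
  π_I·L_I = 0.19 × 0.000716734 = 0.000136179
  π_II·L_II = 0.40 × 0.130003 = 0.052001
  π_III·L_III = 0.20 × 0.0780183 = 0.0156037
  π_IV·L_IV = 0.21 × 0.0672783 = 0.0141284
Sum: 0.000136179 + 0.052001 + 0.0156037 + 0.0141284 = 0.0818693
So the posterior for Group IV is 0.0141284 / 0.0818693 ≈ 0.173.

0.173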